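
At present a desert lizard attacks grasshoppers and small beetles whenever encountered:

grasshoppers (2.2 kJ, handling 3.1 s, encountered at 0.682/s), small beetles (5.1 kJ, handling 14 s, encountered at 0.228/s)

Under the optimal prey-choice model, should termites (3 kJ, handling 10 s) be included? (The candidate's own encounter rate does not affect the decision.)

No

On grasshoppers and small beetles alone, R = ΣλE/(1+Σλh) = 2.663/6.306 = 0.4223 kJ/s.
Profitability of termites: 3/10 = 0.3 kJ/s.
Since 0.3 < R, time spent handling termites is better spent searching.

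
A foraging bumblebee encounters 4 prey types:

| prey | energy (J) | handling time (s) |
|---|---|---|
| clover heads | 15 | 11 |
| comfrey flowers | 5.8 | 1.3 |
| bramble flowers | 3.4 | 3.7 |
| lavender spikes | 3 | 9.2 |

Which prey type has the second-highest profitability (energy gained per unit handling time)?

Profitability E/h (J/s): clover heads = 15/11 = 1.36, comfrey flowers = 5.8/1.3 = 4.46, bramble flowers = 3.4/3.7 = 0.919, lavender spikes = 3/9.2 = 0.326.
Ranked: comfrey flowers > clover heads > bramble flowers > lavender spikes.

clover heads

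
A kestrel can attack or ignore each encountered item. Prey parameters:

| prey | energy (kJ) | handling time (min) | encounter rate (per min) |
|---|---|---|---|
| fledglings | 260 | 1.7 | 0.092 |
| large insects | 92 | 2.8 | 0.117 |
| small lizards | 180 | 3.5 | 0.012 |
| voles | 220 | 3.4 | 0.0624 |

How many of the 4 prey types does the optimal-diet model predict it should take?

E/h in descending order: fledglings 153, voles 64.7, small lizards 51.4, large insects 32.9 kJ/min. The optimal diet is the largest prefix of this list for which every included type satisfies E_i/h_i > R on the types above it.
Rate on top 1: 20.68. voles: 64.7 > 20.68 → include.
Rate on top 2: 27.51. small lizards: 51.4 > 27.51 → include.
Rate on top 3: 28.22. large insects: 32.9 > 28.22 → include.
Optimal diet: fledglings, voles, small lizards, large insects — 4 of 4 types.

4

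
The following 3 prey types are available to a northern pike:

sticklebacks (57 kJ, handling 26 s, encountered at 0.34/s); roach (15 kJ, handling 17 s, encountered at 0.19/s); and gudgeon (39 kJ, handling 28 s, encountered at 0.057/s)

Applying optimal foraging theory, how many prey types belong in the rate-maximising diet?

E/h in descending order: sticklebacks 2.19, gudgeon 1.39, roach 0.882 kJ/s. The optimal diet is the largest prefix of this list for which every included type satisfies E_i/h_i > R on the types above it.
Rate on top 1: 1.97. gudgeon: 1.39 < 1.97 → exclude; stop.
Optimal diet: sticklebacks — 1 of 3 types.

1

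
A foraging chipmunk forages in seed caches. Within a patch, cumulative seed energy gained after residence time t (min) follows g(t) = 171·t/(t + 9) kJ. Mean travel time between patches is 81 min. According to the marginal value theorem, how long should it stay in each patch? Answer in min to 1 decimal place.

27.0 min

Optimal t* satisfies g'(t*) = g(t*)/(T + t*).
g'(t) = 171·9/(t + 9)². Setting 171·9/(t+9)² = 171t/[(t+9)(81+t)] gives 9(81+t) = t(t+9), so t² = 9×81 = 729.
t* = √729 = 27 min.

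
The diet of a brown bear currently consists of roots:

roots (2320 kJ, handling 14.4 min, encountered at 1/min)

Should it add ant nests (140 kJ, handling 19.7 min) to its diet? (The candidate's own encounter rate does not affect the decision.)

Intake rate on the current diet: R = (1×2320) / (1 + 1×14.4) = 2320/15.4 = 150.6 kJ/min.
Profitability of ant nests: 140/19.7 = 7.107 kJ/min.
Since 7.107 < R, time spent handling ant nests is better spent searching.

No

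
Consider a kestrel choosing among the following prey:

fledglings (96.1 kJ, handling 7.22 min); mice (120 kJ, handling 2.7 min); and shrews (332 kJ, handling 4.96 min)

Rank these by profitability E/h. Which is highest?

Profitability E/h (kJ/min): fledglings = 96.1/7.22 = 13.3, mice = 120/2.7 = 44.4, shrews = 332/4.96 = 66.9.
Ranked: shrews > mice > fledglings.

shrews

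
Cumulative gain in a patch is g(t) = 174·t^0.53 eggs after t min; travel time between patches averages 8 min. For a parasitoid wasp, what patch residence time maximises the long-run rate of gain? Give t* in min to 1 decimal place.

9.0 min

Optimal t* satisfies g'(t*) = g(t*)/(T + t*).
g'(t) = 0.53·174·t^-0.47. Setting 0.53·174·t^-0.47 = 174·t^0.53/(8+t) gives 0.53(8+t) = t, so 0.47·t = 0.53×8.
t* = 0.53×8/0.47 = 9.021 min.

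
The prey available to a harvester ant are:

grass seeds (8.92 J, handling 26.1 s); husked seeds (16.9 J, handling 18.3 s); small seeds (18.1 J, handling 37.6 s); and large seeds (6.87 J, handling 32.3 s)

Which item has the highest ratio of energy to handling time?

Profitability E/h (J/s): grass seeds = 8.92/26.1 = 0.342, husked seeds = 16.9/18.3 = 0.923, small seeds = 18.1/37.6 = 0.481, large seeds = 6.87/32.3 = 0.213.
Ranked: husked seeds > small seeds > grass seeds > large seeds.

husked seeds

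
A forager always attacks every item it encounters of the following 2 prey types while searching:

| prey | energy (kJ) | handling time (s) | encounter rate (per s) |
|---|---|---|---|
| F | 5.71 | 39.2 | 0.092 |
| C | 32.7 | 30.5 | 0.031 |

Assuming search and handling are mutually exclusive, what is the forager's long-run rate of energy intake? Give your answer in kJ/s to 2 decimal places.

R = Σλ_iE_i / (1 + Σλ_ih_i)
Numerator: 0.092×5.71 + 0.031×32.7 = 1.539
Denominator: 1 + 0.092×39.2 + 0.031×30.5 = 5.552
R = 1.539/5.552 = 0.2772 kJ/s

0.28 kJ/s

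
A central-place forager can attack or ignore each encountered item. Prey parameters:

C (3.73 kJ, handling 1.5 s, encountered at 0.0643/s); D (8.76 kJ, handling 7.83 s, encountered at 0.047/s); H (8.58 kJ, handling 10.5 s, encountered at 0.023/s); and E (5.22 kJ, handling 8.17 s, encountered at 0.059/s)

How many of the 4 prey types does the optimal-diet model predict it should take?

4

Profitabilities (E/h, kJ/s): C 2.49, D 1.12, H 0.817, E 0.639. Add prey in this order while the next type's profitability exceeds the intake rate on those already taken.
Rate on top 1: 0.2187. D: 1.12 > 0.2187 → include.
Rate on top 2: 0.4449. H: 0.817 > 0.4449 → include.
Rate on top 3: 0.4976. E: 0.639 > 0.4976 → include.
Optimal diet: C, D, H, E — 4 of 4 types.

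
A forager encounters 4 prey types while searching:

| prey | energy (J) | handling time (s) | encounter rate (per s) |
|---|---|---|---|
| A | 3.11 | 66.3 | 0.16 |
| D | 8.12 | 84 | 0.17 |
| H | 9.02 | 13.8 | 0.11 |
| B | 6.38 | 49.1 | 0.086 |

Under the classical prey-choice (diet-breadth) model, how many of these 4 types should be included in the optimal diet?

E/h in descending order: H 0.654, B 0.13, D 0.0967, A 0.0469 J/s. The optimal diet is the largest prefix of this list for which every included type satisfies E_i/h_i > R on the types above it.
Rate on top 1: 0.394. B: 0.13 < 0.394 → exclude; stop.
Optimal diet: H — 1 of 4 types.

1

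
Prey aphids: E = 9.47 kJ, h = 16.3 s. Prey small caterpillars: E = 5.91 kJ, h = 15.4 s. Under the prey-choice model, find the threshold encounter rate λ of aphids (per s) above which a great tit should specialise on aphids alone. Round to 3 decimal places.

0.119 per s

Drop small caterpillars once their profitability E₂/h₂ falls below the rate achievable on aphids alone: E₂/h₂ = λE₁/(1 + λh₁).
Solve for λ: λE₁h₂ = E₂(1 + λh₁) → λ(E₁h₂ − E₂h₁) = E₂ → λ = E₂/(E₁h₂ − E₂h₁).
λ = 5.91/(9.47×15.4 − 5.91×16.3) = 5.91/49.51 = 0.1194 per s.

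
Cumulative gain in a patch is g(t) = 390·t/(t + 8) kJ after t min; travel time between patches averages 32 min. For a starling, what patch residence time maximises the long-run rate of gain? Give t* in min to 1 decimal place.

16.0 min

Optimal t* satisfies g'(t*) = g(t*)/(T + t*).
g'(t) = 390·8/(t + 8)². Setting 390·8/(t+8)² = 390t/[(t+8)(32+t)] gives 8(32+t) = t(t+8), so t² = 8×32 = 256.
t* = √256 = 16 min.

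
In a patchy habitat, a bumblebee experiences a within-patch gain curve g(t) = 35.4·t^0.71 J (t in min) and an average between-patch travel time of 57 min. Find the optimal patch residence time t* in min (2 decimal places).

139.55 min

Maximise g(t)/(T+t): set derivative to zero → g'(t)(T+t) = g(t).
g'(t) = 0.71·35.4·t^-0.29. Setting 0.71·35.4·t^-0.29 = 35.4·t^0.71/(57+t) gives 0.71(57+t) = t, so 0.29·t = 0.71×57.
t* = 0.71×57/0.29 = 139.6 min.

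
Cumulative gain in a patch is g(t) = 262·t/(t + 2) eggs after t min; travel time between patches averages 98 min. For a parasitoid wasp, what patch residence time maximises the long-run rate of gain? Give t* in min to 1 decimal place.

14.0 min

Optimal t* satisfies g'(t*) = g(t*)/(T + t*).
g'(t) = 262·2/(t + 2)². Setting 262·2/(t+2)² = 262t/[(t+2)(98+t)] gives 2(98+t) = t(t+2), so t² = 2×98 = 196.
t* = √196 = 14 min.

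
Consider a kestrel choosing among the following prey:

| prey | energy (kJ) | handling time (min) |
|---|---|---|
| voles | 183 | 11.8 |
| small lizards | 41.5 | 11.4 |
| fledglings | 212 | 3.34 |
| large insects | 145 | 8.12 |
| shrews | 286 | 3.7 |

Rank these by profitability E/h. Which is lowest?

Profitability E/h (kJ/min): voles = 183/11.8 = 15.5, small lizards = 41.5/11.4 = 3.64, fledglings = 212/3.34 = 63.5, large insects = 145/8.12 = 17.9, shrews = 286/3.7 = 77.3.
Ranked: shrews > fledglings > large insects > voles > small lizards.

small lizards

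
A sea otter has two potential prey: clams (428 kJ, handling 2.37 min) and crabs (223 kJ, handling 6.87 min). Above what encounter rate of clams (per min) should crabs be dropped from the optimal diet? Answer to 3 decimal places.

At the threshold, the rate on clams alone equals the profitability of crabs: λ·428/(1 + λ·2.37) = 223/6.87 = 32.46.
Rearranging, λ(428 − 32.46×2.37) = 32.46, so λ = 32.46/351.1 = 0.09246 per min.

0.092 per min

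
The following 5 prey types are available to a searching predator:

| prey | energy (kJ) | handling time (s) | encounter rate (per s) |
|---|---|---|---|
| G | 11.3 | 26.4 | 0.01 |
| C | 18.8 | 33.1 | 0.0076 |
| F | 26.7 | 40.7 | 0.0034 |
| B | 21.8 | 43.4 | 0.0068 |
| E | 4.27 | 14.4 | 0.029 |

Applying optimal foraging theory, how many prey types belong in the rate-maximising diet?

5

Profitabilities (E/h, kJ/s): F 0.656, C 0.568, B 0.502, G 0.428, E 0.297. Add prey in this order while the next type's profitability exceeds the intake rate on those already taken.
Rate on top 1: 0.07974. C: 0.568 > 0.07974 → include.
Rate on top 2: 0.1681. B: 0.502 > 0.1681 → include.
Rate on top 3: 0.2266. G: 0.428 > 0.2266 → include.
Rate on top 4: 0.2539. E: 0.297 > 0.2539 → include.
Optimal diet: F, C, B, G, E — 5 of 5 types.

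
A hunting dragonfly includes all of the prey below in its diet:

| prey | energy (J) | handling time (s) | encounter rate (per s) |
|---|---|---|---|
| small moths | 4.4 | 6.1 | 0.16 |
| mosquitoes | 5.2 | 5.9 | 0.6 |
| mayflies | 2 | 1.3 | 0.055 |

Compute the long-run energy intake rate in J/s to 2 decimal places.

Energy encountered per unit search time: 0.16×4.4 + 0.6×5.2 + 0.055×2 = 3.934 J/s.
Handling time per unit search time: 0.16×6.1 + 0.6×5.9 + 0.055×1.3 = 4.588.
Rate = 3.934/(1 + 4.588) = 0.7041 J/s.

0.70 J/s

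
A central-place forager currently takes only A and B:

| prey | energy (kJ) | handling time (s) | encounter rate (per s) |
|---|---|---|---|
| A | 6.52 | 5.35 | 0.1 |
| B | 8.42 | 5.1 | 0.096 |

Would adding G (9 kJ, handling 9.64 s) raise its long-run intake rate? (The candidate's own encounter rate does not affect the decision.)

Yes

Current rate: (0.1×6.52 + 0.096×8.42)/(1 + 0.1×5.35 + 0.096×5.1) = 0.7213 kJ/s.
G: E/h = 9/9.64 = 0.9336 kJ/s.
Since 0.9336 > R, including G increases the long-run rate.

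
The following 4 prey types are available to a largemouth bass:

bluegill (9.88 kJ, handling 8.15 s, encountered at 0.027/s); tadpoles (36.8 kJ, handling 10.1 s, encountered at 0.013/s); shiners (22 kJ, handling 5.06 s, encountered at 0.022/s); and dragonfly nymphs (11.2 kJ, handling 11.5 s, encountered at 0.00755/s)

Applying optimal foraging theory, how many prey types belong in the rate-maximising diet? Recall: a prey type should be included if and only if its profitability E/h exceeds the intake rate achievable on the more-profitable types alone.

4

Rank by E/h (kJ/s): shiners 4.35, tadpoles 3.64, bluegill 1.21, dragonfly nymphs 0.974. Include each in turn until the next type's E/h falls below the running intake rate.
Rate on top 1: 0.4355. tadpoles: 3.64 > 0.4355 → include.
Rate on top 2: 0.7745. bluegill: 1.21 > 0.7745 → include.
Rate on top 3: 0.8404. dragonfly nymphs: 0.974 > 0.8404 → include.
Optimal diet: shiners, tadpoles, bluegill, dragonfly nymphs — 4 of 4 types.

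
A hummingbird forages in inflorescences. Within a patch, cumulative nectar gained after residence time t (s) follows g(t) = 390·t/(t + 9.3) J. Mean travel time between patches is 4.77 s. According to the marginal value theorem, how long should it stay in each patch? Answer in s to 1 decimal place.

6.7 s

Maximise g(t)/(T+t): set derivative to zero → g'(t)(T+t) = g(t).
g'(t) = 390·9.3/(t + 9.3)². Setting 390·9.3/(t+9.3)² = 390t/[(t+9.3)(4.77+t)] gives 9.3(4.77+t) = t(t+9.3), so t² = 9.3×4.77 = 44.36.
t* = √44.36 = 6.66 s.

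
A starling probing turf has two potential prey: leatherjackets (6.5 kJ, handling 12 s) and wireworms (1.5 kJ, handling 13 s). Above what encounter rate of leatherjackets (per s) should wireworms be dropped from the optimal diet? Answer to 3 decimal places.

At the threshold, the rate on leatherjackets alone equals the profitability of wireworms: λ·6.5/(1 + λ·12) = 1.5/13 = 0.1154.
Rearranging, λ(6.5 − 0.1154×12) = 0.1154, so λ = 0.1154/5.115 = 0.02256 per s.

0.023 per s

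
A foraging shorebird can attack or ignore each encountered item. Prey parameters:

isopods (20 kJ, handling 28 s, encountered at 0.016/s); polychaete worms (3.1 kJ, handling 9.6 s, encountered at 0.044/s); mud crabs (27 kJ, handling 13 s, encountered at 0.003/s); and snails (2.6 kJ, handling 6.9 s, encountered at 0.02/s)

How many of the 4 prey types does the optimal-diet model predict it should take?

4

E/h in descending order: mud crabs 2.08, isopods 0.714, snails 0.377, polychaete worms 0.323 kJ/s. The optimal diet is the largest prefix of this list for which every included type satisfies E_i/h_i > R on the types above it.
Rate on top 1: 0.07796. isopods: 0.714 > 0.07796 → include.
Rate on top 2: 0.2697. snails: 0.377 > 0.2697 → include.
Rate on top 3: 0.2788. polychaete worms: 0.323 > 0.2788 → include.
Optimal diet: mud crabs, isopods, snails, polychaete worms — 4 of 4 types.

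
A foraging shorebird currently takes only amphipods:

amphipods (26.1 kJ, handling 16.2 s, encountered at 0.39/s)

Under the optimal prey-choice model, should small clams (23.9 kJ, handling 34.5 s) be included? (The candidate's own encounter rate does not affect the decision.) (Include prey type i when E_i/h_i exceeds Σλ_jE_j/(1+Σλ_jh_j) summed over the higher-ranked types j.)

No

On amphipods alone, R = ΣλE/(1+Σλh) = 10.18/7.318 = 1.391 kJ/s.
Profitability of small clams: 23.9/34.5 = 0.6928 kJ/s.
0.6928 < 1.391, so adding small clams would lower the average — exclude it.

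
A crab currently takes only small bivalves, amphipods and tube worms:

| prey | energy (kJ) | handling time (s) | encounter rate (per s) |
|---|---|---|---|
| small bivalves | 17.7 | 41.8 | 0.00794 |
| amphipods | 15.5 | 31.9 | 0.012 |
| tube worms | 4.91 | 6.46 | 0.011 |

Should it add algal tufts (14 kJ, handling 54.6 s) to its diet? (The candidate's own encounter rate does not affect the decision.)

On small bivalves, amphipods and tube worms alone, R = ΣλE/(1+Σλh) = 0.3805/1.786 = 0.2131 kJ/s.
Profitability of algal tufts: 14/54.6 = 0.2564 kJ/s.
Since 0.2564 > R, including algal tufts increases the long-run rate.

Yes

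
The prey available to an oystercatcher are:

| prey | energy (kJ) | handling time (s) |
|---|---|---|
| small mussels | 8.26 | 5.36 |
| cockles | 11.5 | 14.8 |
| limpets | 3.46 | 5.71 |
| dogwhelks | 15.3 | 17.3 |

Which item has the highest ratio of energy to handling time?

small mussels

In descending order of E/h:
small mussels: 8.26/5.36 = 1.54 kJ/s
dogwhelks: 15.3/17.3 = 0.884 kJ/s
cockles: 11.5/14.8 = 0.777 kJ/s
limpets: 3.46/5.71 = 0.606 kJ/s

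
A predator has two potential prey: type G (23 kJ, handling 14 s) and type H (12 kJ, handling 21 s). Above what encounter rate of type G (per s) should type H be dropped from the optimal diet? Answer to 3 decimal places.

0.038 per s

At the threshold, the rate on type G alone equals the profitability of type H: λ·23/(1 + λ·14) = 12/21 = 0.5714.
Rearranging, λ(23 − 0.5714×14) = 0.5714, so λ = 0.5714/15 = 0.0381 per s.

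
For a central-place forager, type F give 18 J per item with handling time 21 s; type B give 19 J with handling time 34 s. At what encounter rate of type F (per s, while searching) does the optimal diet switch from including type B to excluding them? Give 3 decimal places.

0.089 per s

Drop type B once their profitability E₂/h₂ falls below the rate achievable on type F alone: E₂/h₂ = λE₁/(1 + λh₁).
Solve for λ: λE₁h₂ = E₂(1 + λh₁) → λ(E₁h₂ − E₂h₁) = E₂ → λ = E₂/(E₁h₂ − E₂h₁).
λ = 19/(18×34 − 19×21) = 19/213 = 0.0892 per s.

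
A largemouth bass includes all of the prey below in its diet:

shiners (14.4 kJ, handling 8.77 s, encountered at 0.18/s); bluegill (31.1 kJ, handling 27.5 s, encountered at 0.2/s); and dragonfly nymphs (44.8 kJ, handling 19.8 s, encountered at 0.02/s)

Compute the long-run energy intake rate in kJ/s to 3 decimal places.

Energy encountered per unit search time: 0.18×14.4 + 0.2×31.1 + 0.02×44.8 = 9.708 kJ/s.
Handling time per unit search time: 0.18×8.77 + 0.2×27.5 + 0.02×19.8 = 7.475.
Rate = 9.708/(1 + 7.475) = 1.146 kJ/s.

1.146 kJ/s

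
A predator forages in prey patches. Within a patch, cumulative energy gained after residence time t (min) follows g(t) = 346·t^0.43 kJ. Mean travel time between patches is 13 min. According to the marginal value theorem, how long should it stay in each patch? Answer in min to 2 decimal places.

Maximise g(t)/(T+t): set derivative to zero → g'(t)(T+t) = g(t).
g'(t) = 0.43·346·t^-0.57. Setting 0.43·346·t^-0.57 = 346·t^0.43/(13+t) gives 0.43(13+t) = t, so 0.57·t = 0.43×13.
t* = 0.43×13/0.57 = 9.807 min.

9.81 min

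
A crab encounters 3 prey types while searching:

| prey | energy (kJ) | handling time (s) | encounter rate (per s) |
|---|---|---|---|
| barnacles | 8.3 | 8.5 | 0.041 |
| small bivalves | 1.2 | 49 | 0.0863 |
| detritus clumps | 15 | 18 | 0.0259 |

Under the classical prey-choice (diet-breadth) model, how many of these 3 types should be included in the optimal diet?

2

Profitabilities (E/h, kJ/s): barnacles 0.976, detritus clumps 0.833, small bivalves 0.0245. Add prey in this order while the next type's profitability exceeds the intake rate on those already taken.
Rate on top 1: 0.2524. detritus clumps: 0.833 > 0.2524 → include.
Rate on top 2: 0.4016. small bivalves: 0.0245 < 0.4016 → exclude; stop.
Optimal diet: barnacles, detritus clumps — 2 of 3 types.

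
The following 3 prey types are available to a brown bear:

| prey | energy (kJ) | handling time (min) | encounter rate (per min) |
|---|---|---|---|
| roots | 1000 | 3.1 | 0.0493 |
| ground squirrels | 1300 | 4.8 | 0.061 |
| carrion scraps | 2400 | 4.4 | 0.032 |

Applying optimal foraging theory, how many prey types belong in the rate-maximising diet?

3

Rank by E/h (kJ/min): carrion scraps 545, roots 323, ground squirrels 271. Include each in turn until the next type's E/h falls below the running intake rate.
Rate on top 1: 67.32. roots: 323 > 67.32 → include.
Rate on top 2: 97.48. ground squirrels: 271 > 97.48 → include.
Optimal diet: carrion scraps, roots, ground squirrels — 3 of 3 types.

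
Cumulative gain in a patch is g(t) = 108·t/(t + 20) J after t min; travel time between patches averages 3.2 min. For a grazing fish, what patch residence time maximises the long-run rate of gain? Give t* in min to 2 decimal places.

By the marginal value theorem, leave when the instantaneous gain rate g'(t) equals the habitat-wide average g(t)/(T + t).
g'(t) = 108·20/(t + 20)². Setting 108·20/(t+20)² = 108t/[(t+20)(3.2+t)] gives 20(3.2+t) = t(t+20), so t² = 20×3.2 = 64.
t* = √64 = 8 min.

8.00 min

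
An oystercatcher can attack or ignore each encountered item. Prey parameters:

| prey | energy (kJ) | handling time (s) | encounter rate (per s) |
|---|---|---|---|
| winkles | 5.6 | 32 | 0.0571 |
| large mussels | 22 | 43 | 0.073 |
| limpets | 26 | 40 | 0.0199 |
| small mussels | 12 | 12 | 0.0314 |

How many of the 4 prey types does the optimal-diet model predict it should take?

3

Profitabilities (E/h, kJ/s): small mussels 1, limpets 0.65, large mussels 0.512, winkles 0.175. Add prey in this order while the next type's profitability exceeds the intake rate on those already taken.
Rate on top 1: 0.2737. limpets: 0.65 > 0.2737 → include.
Rate on top 2: 0.4115. large mussels: 0.512 > 0.4115 → include.
Rate on top 3: 0.4707. winkles: 0.175 < 0.4707 → exclude; stop.
Optimal diet: small mussels, limpets, large mussels — 3 of 4 types.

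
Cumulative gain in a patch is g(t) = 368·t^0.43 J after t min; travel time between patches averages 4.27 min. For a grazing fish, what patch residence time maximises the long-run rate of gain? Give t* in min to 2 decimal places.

3.22 min

Maximise g(t)/(T+t): set derivative to zero → g'(t)(T+t) = g(t).
g'(t) = 0.43·368·t^-0.57. Setting 0.43·368·t^-0.57 = 368·t^0.43/(4.27+t) gives 0.43(4.27+t) = t, so 0.57·t = 0.43×4.27.
t* = 0.43×4.27/0.57 = 3.221 min.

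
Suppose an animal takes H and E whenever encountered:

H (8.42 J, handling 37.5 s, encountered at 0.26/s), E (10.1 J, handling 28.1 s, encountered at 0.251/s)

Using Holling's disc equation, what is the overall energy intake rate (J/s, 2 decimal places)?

0.27 J/s

Energy encountered per unit search time: 0.26×8.42 + 0.251×10.1 = 4.724 J/s.
Handling time per unit search time: 0.26×37.5 + 0.251×28.1 = 16.8.
Rate = 4.724/(1 + 16.8) = 0.2654 J/s.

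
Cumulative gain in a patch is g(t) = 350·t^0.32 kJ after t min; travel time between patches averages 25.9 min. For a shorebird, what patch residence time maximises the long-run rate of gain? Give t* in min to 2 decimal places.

12.19 min

By the marginal value theorem, leave when the instantaneous gain rate g'(t) equals the habitat-wide average g(t)/(T + t).
g'(t) = 0.32·350·t^-0.68. Setting 0.32·350·t^-0.68 = 350·t^0.32/(25.9+t) gives 0.32(25.9+t) = t, so 0.68·t = 0.32×25.9.
t* = 0.32×25.9/0.68 = 12.19 min.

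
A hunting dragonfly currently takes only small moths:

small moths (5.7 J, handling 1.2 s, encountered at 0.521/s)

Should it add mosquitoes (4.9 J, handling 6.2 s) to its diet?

Intake rate on the current diet: R = (0.521×5.7) / (1 + 0.521×1.2) = 2.97/1.625 = 1.827 J/s.
Profitability of mosquitoes: 4.9/6.2 = 0.7903 J/s.
0.7903 < 1.827, so adding mosquitoes would lower the average — exclude it.

No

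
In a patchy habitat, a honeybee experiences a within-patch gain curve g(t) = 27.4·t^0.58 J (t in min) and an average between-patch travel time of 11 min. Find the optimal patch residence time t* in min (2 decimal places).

15.19 min

By the marginal value theorem, leave when the instantaneous gain rate g'(t) equals the habitat-wide average g(t)/(T + t).
g'(t) = 0.58·27.4·t^-0.42. Setting 0.58·27.4·t^-0.42 = 27.4·t^0.58/(11+t) gives 0.58(11+t) = t, so 0.42·t = 0.58×11.
t* = 0.58×11/0.42 = 15.19 min.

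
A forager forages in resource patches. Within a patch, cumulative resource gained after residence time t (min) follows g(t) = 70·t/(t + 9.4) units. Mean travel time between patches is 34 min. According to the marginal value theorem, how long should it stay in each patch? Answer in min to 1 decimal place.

By the marginal value theorem, leave when the instantaneous gain rate g'(t) equals the habitat-wide average g(t)/(T + t).
g'(t) = 70·9.4/(t + 9.4)². Setting 70·9.4/(t+9.4)² = 70t/[(t+9.4)(34+t)] gives 9.4(34+t) = t(t+9.4), so t² = 9.4×34 = 319.6.
t* = √319.6 = 17.88 min.

17.9 min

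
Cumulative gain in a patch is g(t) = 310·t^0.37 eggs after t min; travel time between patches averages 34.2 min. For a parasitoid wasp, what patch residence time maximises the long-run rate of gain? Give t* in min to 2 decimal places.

Optimal t* satisfies g'(t*) = g(t*)/(T + t*).
g'(t) = 0.37·310·t^-0.63. Setting 0.37·310·t^-0.63 = 310·t^0.37/(34.2+t) gives 0.37(34.2+t) = t, so 0.63·t = 0.37×34.2.
t* = 0.37×34.2/0.63 = 20.09 min.

20.09 min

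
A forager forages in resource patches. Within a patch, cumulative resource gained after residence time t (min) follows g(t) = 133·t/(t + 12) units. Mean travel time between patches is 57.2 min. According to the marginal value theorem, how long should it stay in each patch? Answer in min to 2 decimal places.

26.20 min

By the marginal value theorem, leave when the instantaneous gain rate g'(t) equals the habitat-wide average g(t)/(T + t).
g'(t) = 133·12/(t + 12)². Setting 133·12/(t+12)² = 133t/[(t+12)(57.2+t)] gives 12(57.2+t) = t(t+12), so t² = 12×57.2 = 686.4.
t* = √686.4 = 26.2 min.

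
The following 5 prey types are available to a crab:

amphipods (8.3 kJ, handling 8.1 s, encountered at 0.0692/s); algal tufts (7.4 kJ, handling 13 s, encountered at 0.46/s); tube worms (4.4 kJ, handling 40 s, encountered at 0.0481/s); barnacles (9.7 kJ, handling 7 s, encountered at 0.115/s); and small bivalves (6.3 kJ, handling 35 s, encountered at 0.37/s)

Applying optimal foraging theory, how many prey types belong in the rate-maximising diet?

Profitabilities (E/h, kJ/s): barnacles 1.39, amphipods 1.02, algal tufts 0.569, small bivalves 0.18, tube worms 0.11. Add prey in this order while the next type's profitability exceeds the intake rate on those already taken.
Rate on top 1: 0.618. amphipods: 1.02 > 0.618 → include.
Rate on top 2: 0.7144. algal tufts: 0.569 < 0.7144 → exclude; stop.
Optimal diet: barnacles, amphipods — 2 of 5 types.

2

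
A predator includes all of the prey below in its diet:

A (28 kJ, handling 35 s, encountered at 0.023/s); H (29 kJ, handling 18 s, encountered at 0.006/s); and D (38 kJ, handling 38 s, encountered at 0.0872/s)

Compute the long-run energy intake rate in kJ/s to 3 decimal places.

0.790 kJ/s

Energy encountered per unit search time: 0.023×28 + 0.006×29 + 0.0872×38 = 4.132 kJ/s.
Handling time per unit search time: 0.023×35 + 0.006×18 + 0.0872×38 = 4.227.
Rate = 4.132/(1 + 4.227) = 0.7905 kJ/s.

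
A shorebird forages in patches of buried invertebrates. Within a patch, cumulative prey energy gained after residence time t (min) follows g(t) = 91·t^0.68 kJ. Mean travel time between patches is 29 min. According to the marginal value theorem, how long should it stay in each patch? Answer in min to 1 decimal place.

61.6 min

Maximise g(t)/(T+t): set derivative to zero → g'(t)(T+t) = g(t).
g'(t) = 0.68·91·t^-0.32. Setting 0.68·91·t^-0.32 = 91·t^0.68/(29+t) gives 0.68(29+t) = t, so 0.32·t = 0.68×29.
t* = 0.68×29/0.32 = 61.63 min.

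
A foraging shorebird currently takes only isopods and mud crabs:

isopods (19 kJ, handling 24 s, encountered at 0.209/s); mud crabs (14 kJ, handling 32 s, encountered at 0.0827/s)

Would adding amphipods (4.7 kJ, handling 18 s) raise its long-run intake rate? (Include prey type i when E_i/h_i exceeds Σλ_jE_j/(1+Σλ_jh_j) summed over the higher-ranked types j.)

No

On isopods and mud crabs alone, R = ΣλE/(1+Σλh) = 5.129/8.662 = 0.5921 kJ/s.
amphipods: E/h = 4.7/18 = 0.2611 kJ/s.
0.2611 < 0.5921, so adding amphipods would lower the average — exclude it.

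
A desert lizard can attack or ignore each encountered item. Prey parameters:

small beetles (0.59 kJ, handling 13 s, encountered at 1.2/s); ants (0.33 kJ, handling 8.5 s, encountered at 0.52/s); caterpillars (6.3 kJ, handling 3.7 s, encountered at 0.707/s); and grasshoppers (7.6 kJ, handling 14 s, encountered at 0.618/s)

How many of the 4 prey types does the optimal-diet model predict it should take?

1

Profitabilities (E/h, kJ/s): caterpillars 1.7, grasshoppers 0.543, small beetles 0.0454, ants 0.0388. Add prey in this order while the next type's profitability exceeds the intake rate on those already taken.
Rate on top 1: 1.232. grasshoppers: 0.543 < 1.232 → exclude; stop.
Optimal diet: caterpillars — 1 of 4 types.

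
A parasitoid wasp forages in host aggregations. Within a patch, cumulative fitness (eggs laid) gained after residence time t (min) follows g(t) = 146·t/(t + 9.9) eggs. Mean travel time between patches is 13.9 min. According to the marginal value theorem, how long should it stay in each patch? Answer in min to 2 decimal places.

By the marginal value theorem, leave when the instantaneous gain rate g'(t) equals the habitat-wide average g(t)/(T + t).
g'(t) = 146·9.9/(t + 9.9)². Setting 146·9.9/(t+9.9)² = 146t/[(t+9.9)(13.9+t)] gives 9.9(13.9+t) = t(t+9.9), so t² = 9.9×13.9 = 137.6.
t* = √137.6 = 11.73 min.

11.73 min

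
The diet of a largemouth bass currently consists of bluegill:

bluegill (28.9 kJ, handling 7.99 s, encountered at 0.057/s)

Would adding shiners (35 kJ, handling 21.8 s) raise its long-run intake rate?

Yes

On bluegill alone, R = ΣλE/(1+Σλh) = 1.647/1.455 = 1.132 kJ/s.
shiners: E/h = 35/21.8 = 1.606 kJ/s.
Since 1.606 > R, including shiners increases the long-run rate.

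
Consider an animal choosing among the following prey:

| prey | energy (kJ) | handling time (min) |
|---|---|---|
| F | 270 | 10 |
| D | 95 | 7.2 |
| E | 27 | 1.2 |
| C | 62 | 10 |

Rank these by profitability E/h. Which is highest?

In descending order of E/h:
F: 270/10 = 27 kJ/min
E: 27/1.2 = 22.5 kJ/min
D: 95/7.2 = 13.2 kJ/min
C: 62/10 = 6.2 kJ/min

F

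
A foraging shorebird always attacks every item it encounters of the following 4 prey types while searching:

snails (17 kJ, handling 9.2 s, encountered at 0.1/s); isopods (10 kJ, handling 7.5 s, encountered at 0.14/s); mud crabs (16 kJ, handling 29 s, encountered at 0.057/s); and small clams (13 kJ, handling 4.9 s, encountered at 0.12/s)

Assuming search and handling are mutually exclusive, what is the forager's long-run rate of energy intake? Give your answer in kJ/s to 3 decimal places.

1.069 kJ/s

R = (0.1×17 + 0.14×10 + 0.057×16 + 0.12×13) / (1 + 0.1×9.2 + 0.14×7.5 + 0.057×29 + 0.12×4.9) = 5.572/5.211 = 1.069 kJ/s.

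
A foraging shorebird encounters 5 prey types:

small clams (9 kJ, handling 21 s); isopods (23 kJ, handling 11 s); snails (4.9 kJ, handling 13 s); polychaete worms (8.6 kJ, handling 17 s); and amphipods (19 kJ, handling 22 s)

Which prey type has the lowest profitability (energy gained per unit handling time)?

snails

In descending order of E/h:
isopods: 23/11 = 2.09 kJ/s
amphipods: 19/22 = 0.864 kJ/s
polychaete worms: 8.6/17 = 0.506 kJ/s
small clams: 9/21 = 0.429 kJ/s
snails: 4.9/13 = 0.377 kJ/s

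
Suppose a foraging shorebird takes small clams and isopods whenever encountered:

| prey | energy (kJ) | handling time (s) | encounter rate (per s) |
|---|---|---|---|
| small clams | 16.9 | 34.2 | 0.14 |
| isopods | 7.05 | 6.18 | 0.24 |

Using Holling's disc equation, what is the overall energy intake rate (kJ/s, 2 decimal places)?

0.56 kJ/s

Energy encountered per unit search time: 0.14×16.9 + 0.24×7.05 = 4.058 kJ/s.
Handling time per unit search time: 0.14×34.2 + 0.24×6.18 = 6.271.
Rate = 4.058/(1 + 6.271) = 0.5581 kJ/s.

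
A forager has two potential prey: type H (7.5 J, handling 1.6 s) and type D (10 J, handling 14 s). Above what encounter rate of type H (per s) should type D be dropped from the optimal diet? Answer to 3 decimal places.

0.112 per s

Drop type D once their profitability E₂/h₂ falls below the rate achievable on type H alone: E₂/h₂ = λE₁/(1 + λh₁).
Solve for λ: λE₁h₂ = E₂(1 + λh₁) → λ(E₁h₂ − E₂h₁) = E₂ → λ = E₂/(E₁h₂ − E₂h₁).
λ = 10/(7.5×14 − 10×1.6) = 10/89 = 0.1124 per s.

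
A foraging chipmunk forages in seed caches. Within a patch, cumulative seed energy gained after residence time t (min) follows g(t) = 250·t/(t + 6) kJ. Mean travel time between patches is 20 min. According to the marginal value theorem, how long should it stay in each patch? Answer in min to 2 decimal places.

10.95 min

Maximise g(t)/(T+t): set derivative to zero → g'(t)(T+t) = g(t).
g'(t) = 250·6/(t + 6)². Setting 250·6/(t+6)² = 250t/[(t+6)(20+t)] gives 6(20+t) = t(t+6), so t² = 6×20 = 120.
t* = √120 = 10.95 min.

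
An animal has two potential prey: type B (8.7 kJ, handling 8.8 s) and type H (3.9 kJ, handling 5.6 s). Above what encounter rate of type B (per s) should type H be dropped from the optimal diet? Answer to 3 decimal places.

0.271 per s

Drop type H once their profitability E₂/h₂ falls below the rate achievable on type B alone: E₂/h₂ = λE₁/(1 + λh₁).
Solve for λ: λE₁h₂ = E₂(1 + λh₁) → λ(E₁h₂ − E₂h₁) = E₂ → λ = E₂/(E₁h₂ − E₂h₁).
λ = 3.9/(8.7×5.6 − 3.9×8.8) = 3.9/14.4 = 0.2708 per s.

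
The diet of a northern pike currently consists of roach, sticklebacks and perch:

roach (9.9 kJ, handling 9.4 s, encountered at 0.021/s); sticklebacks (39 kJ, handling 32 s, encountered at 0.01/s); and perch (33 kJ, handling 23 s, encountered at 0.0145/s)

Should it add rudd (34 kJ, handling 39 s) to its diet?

Yes

On roach, sticklebacks and perch alone, R = ΣλE/(1+Σλh) = 1.076/1.851 = 0.5816 kJ/s.
Profitability of rudd: 34/39 = 0.8718 kJ/s.
Since 0.8718 > R, including rudd increases the long-run rate.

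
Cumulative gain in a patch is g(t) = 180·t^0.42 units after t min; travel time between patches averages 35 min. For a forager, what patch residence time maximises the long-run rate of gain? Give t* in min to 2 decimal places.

Maximise g(t)/(T+t): set derivative to zero → g'(t)(T+t) = g(t).
g'(t) = 0.42·180·t^-0.58. Setting 0.42·180·t^-0.58 = 180·t^0.42/(35+t) gives 0.42(35+t) = t, so 0.58·t = 0.42×35.
t* = 0.42×35/0.58 = 25.34 min.

25.34 min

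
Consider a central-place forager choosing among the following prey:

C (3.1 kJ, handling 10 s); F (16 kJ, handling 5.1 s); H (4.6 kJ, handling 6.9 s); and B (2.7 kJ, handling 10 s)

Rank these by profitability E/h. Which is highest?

F

In descending order of E/h:
F: 16/5.1 = 3.14 kJ/s
H: 4.6/6.9 = 0.667 kJ/s
C: 3.1/10 = 0.31 kJ/s
B: 2.7/10 = 0.27 kJ/s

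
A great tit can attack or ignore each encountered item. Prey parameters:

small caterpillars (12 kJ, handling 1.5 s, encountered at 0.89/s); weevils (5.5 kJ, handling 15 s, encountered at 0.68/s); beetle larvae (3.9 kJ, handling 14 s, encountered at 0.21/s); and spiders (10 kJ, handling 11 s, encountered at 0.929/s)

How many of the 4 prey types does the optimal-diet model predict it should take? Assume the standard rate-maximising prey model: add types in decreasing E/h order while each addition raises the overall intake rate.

Profitabilities (E/h, kJ/s): small caterpillars 8, spiders 0.909, weevils 0.367, beetle larvae 0.279. Add prey in this order while the next type's profitability exceeds the intake rate on those already taken.
Rate on top 1: 4.574. spiders: 0.909 < 4.574 → exclude; stop.
Optimal diet: small caterpillars — 1 of 4 types.

1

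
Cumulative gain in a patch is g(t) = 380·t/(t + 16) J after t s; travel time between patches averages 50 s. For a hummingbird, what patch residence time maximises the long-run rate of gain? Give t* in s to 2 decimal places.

Maximise g(t)/(T+t): set derivative to zero → g'(t)(T+t) = g(t).
g'(t) = 380·16/(t + 16)². Setting 380·16/(t+16)² = 380t/[(t+16)(50+t)] gives 16(50+t) = t(t+16), so t² = 16×50 = 800.
t* = √800 = 28.28 s.

28.28 s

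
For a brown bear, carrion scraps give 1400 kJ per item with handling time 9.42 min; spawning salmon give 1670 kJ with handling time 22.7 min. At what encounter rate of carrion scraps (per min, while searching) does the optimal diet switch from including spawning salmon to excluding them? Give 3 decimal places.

0.104 per min

The zero-one rule: include spawning salmon iff E₂/h₂ > λE₁/(1+λh₁). Equality gives the switch point.
λE₁h₂ = E₂ + λE₂h₁ ⇒ λ = E₂/(E₁h₂ − E₂h₁) = 1670/(3.178e+04 − 1.573e+04) = 0.1041 per min.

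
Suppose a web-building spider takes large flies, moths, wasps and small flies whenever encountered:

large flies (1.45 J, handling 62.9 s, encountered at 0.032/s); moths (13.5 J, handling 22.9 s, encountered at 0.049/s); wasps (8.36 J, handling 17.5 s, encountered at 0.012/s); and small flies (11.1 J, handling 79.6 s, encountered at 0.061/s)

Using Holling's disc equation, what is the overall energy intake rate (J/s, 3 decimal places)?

0.161 J/s

Energy encountered per unit search time: 0.032×1.45 + 0.049×13.5 + 0.012×8.36 + 0.061×11.1 = 1.485 J/s.
Handling time per unit search time: 0.032×62.9 + 0.049×22.9 + 0.012×17.5 + 0.061×79.6 = 8.2.
Rate = 1.485/(1 + 8.2) = 0.1614 J/s.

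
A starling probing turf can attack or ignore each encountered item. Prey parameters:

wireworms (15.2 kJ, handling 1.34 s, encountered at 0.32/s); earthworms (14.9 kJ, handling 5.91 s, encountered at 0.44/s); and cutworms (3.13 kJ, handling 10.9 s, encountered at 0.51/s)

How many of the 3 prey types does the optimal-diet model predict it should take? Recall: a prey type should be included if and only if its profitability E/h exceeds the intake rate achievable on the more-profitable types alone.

1

Profitabilities (E/h, kJ/s): wireworms 11.3, earthworms 2.52, cutworms 0.287. Add prey in this order while the next type's profitability exceeds the intake rate on those already taken.
Rate on top 1: 3.404. earthworms: 2.52 < 3.404 → exclude; stop.
Optimal diet: wireworms — 1 of 3 types.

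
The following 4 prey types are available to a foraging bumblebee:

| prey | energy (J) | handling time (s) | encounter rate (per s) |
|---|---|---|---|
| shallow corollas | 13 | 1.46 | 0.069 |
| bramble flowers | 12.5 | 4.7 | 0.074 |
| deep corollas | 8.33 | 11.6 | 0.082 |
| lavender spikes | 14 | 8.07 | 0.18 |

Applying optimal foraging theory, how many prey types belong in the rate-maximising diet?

Profitabilities (E/h, J/s): shallow corollas 8.9, bramble flowers 2.66, lavender spikes 1.73, deep corollas 0.718. Add prey in this order while the next type's profitability exceeds the intake rate on those already taken.
Rate on top 1: 0.8149. bramble flowers: 2.66 > 0.8149 → include.
Rate on top 2: 1.258. lavender spikes: 1.73 > 1.258 → include.
Rate on top 3: 1.497. deep corollas: 0.718 < 1.497 → exclude; stop.
Optimal diet: shallow corollas, bramble flowers, lavender spikes — 3 of 4 types.

3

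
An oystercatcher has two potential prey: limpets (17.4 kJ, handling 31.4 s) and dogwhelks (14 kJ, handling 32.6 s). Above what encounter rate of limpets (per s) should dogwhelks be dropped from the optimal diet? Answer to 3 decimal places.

0.110 per s

The zero-one rule: include dogwhelks iff E₂/h₂ > λE₁/(1+λh₁). Equality gives the switch point.
λE₁h₂ = E₂ + λE₂h₁ ⇒ λ = E₂/(E₁h₂ − E₂h₁) = 14/(567.2 − 439.6) = 0.1097 per s.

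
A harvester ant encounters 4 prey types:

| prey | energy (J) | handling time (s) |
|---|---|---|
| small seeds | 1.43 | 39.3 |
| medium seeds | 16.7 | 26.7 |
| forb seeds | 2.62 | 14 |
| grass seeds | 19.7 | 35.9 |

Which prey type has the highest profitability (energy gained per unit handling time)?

medium seeds

In descending order of E/h:
medium seeds: 16.7/26.7 = 0.625 J/s
grass seeds: 19.7/35.9 = 0.549 J/s
forb seeds: 2.62/14 = 0.187 J/s
small seeds: 1.43/39.3 = 0.0364 J/s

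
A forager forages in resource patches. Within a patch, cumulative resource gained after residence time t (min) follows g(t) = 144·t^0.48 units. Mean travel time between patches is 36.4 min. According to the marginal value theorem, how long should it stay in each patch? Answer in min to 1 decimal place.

33.6 min

Maximise g(t)/(T+t): set derivative to zero → g'(t)(T+t) = g(t).
g'(t) = 0.48·144·t^-0.52. Setting 0.48·144·t^-0.52 = 144·t^0.48/(36.4+t) gives 0.48(36.4+t) = t, so 0.52·t = 0.48×36.4.
t* = 0.48×36.4/0.52 = 33.6 min.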